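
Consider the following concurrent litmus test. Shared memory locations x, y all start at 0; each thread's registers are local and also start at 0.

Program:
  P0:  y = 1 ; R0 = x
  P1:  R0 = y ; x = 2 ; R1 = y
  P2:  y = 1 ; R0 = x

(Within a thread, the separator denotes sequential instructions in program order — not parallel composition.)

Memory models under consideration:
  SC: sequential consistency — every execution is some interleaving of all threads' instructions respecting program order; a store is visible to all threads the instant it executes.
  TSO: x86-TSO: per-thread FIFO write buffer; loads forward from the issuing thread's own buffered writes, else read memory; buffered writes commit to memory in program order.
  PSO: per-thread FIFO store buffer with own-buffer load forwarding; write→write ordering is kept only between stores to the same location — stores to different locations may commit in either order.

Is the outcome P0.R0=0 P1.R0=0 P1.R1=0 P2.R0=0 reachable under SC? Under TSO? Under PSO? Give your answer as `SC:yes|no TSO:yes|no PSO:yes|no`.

SC:no TSO:yes PSO:yes

outcome vector order: (P0.R0,P1.R0,P1.R1,P2.R0)
[SC] allowed = {0010 0012 0110 0112 2002 2010 2012 2110 2112}
[TSO] allowed = {0000 0002 0010 0012 0110 0112 2000 2002 2010 2012 2110 2112}
[PSO] allowed = {0000 0002 0010 0012 0110 0112 2000 2002 2010 2012 2110 2112}
target 0000 ∈ {TSO,PSO}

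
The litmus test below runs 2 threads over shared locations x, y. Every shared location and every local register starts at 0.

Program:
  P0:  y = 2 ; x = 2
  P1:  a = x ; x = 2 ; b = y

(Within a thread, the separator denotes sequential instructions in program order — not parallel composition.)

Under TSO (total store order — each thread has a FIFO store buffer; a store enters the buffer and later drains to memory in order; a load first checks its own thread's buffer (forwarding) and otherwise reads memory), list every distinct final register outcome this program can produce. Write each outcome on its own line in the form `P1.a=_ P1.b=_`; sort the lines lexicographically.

P1.a=0 P1.b=0
P1.a=0 P1.b=2
P1.a=2 P1.b=2

outcome vector order: (P1.a,P1.b)
|TSO outcomes| = 3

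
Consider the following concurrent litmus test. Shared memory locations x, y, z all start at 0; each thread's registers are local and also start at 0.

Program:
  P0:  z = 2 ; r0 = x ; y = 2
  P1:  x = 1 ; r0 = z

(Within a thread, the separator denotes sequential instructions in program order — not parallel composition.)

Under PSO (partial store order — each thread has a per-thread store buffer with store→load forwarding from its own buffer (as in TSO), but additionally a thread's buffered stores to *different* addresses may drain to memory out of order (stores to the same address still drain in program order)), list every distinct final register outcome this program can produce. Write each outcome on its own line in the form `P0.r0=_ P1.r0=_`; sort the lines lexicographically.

P0.r0=0 P1.r0=0
P0.r0=0 P1.r0=2
P0.r0=1 P1.r0=0
P0.r0=1 P1.r0=2

outcome vector order: (P0.r0,P1.r0)
|PSO outcomes| = 4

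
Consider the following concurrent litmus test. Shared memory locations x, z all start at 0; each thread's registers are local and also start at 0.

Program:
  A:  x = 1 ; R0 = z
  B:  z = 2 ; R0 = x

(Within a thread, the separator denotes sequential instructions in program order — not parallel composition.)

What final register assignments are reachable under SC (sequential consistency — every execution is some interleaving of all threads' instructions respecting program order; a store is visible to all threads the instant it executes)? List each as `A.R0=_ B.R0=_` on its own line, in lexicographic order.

outcome vector order: (A.R0,B.R0)
|SC outcomes| = 3

A.R0=0 B.R0=1
A.R0=2 B.R0=0
A.R0=2 B.R0=1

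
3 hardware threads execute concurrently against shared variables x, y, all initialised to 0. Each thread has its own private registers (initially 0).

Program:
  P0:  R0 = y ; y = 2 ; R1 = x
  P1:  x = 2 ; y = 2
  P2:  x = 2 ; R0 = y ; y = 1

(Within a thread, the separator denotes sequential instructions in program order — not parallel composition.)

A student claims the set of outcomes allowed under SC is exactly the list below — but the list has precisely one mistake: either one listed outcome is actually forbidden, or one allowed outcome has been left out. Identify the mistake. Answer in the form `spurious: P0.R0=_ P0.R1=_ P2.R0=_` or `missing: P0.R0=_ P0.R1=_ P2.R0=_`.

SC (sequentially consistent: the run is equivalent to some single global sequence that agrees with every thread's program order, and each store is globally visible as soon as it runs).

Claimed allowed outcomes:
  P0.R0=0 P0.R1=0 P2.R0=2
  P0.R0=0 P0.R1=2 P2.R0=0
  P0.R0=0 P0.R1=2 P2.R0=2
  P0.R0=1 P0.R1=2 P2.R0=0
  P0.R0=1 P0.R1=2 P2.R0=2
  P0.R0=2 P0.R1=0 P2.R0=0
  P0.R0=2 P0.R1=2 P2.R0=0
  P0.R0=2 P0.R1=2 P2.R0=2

outcome vector order: (P0.R0,P0.R1,P2.R0)
[SC] allowed = {0/0/2, 0/2/0, 0/2/2, 1/2/0, 1/2/2, 2/2/0, 2/2/2}
claimed∖SC = {2/0/0}

spurious: P0.R0=2 P0.R1=0 P2.R0=0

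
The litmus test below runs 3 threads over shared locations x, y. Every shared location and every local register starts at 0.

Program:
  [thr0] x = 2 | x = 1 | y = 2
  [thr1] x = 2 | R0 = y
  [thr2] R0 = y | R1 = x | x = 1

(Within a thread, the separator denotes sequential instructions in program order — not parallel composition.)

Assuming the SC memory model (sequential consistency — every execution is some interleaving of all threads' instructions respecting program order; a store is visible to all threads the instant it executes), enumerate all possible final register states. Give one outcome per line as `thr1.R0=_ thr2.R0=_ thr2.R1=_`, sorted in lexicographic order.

outcome vector order: (thr1.R0,thr2.R0,thr2.R1)
|SC outcomes| = 10

thr1.R0=0 thr2.R0=0 thr2.R1=0
thr1.R0=0 thr2.R0=0 thr2.R1=1
thr1.R0=0 thr2.R0=0 thr2.R1=2
thr1.R0=0 thr2.R0=2 thr2.R1=1
thr1.R0=0 thr2.R0=2 thr2.R1=2
thr1.R0=2 thr2.R0=0 thr2.R1=0
thr1.R0=2 thr2.R0=0 thr2.R1=1
thr1.R0=2 thr2.R0=0 thr2.R1=2
thr1.R0=2 thr2.R0=2 thr2.R1=1
thr1.R0=2 thr2.R0=2 thr2.R1=2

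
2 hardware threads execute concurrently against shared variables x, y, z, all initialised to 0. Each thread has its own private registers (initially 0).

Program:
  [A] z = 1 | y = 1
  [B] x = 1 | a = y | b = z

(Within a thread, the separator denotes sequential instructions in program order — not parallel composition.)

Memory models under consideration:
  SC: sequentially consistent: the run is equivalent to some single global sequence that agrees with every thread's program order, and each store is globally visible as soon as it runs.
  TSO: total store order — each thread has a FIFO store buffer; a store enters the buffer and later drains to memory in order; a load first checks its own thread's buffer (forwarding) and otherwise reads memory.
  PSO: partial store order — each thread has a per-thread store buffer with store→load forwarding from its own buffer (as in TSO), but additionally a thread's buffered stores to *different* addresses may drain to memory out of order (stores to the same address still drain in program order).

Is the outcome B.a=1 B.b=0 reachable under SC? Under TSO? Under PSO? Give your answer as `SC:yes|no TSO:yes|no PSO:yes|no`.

outcome vector order: (B.a,B.b)
SC (3): (0,0); (0,1); (1,1)
TSO (3): (0,0); (0,1); (1,1)
PSO (4): (0,0); (0,1); (1,0); (1,1)
target (1,0) ∈ {PSO}

SC:no TSO:no PSO:yes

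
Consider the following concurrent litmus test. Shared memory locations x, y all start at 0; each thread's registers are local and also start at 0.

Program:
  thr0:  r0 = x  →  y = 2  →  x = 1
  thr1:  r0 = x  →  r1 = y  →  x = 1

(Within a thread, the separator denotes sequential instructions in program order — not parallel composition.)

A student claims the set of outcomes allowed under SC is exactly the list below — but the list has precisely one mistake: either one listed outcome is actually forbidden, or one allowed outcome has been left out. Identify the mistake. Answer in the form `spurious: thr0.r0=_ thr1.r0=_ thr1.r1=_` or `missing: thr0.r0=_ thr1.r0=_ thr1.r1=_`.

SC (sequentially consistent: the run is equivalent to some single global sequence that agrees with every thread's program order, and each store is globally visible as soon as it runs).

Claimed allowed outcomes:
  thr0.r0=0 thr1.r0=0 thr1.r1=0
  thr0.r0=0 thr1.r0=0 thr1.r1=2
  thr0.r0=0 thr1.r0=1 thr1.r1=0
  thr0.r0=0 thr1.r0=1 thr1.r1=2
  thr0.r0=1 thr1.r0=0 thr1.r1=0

spurious: thr0.r0=0 thr1.r0=1 thr1.r1=0

outcome vector order: (thr0.r0,thr1.r0,thr1.r1)
under SC → (0,0,0), (0,0,2), (0,1,2), (1,0,0)
claimed∖SC = {(0,1,0)}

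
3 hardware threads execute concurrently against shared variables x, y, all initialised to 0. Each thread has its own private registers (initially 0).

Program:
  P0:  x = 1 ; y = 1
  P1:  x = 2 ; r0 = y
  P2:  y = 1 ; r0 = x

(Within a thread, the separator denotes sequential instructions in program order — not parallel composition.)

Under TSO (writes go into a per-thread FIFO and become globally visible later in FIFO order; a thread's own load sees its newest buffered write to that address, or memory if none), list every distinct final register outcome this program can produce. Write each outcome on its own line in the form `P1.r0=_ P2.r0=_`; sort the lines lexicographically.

P1.r0=0 P2.r0=0
P1.r0=0 P2.r0=1
P1.r0=0 P2.r0=2
P1.r0=1 P2.r0=0
P1.r0=1 P2.r0=1
P1.r0=1 P2.r0=2

outcome vector order: (P1.r0,P2.r0)
|TSO outcomes| = 6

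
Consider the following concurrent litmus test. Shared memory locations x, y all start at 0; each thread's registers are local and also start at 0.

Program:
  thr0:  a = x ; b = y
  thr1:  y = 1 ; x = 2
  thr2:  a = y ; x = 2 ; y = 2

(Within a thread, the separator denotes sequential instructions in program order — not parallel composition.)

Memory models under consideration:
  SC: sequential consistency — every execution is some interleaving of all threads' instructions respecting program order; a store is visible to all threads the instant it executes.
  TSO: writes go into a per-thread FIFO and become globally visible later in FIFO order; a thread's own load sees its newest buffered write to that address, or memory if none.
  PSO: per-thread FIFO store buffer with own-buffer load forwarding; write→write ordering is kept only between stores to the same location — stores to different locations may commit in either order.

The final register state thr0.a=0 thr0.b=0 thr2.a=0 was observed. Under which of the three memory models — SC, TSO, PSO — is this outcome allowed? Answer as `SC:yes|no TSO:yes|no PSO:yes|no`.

SC:yes TSO:yes PSO:yes

outcome vector order: (thr0.a,thr0.b,thr2.a)
SC: 11 outcomes — {<0 0 0>; <0 0 1>; <0 1 0>; <0 1 1>; <0 2 0>; <0 2 1>; <2 0 0>; <2 1 0>; <2 1 1>; <2 2 0>; <2 2 1>}
TSO: 11 outcomes — {<0 0 0>; <0 0 1>; <0 1 0>; <0 1 1>; <0 2 0>; <0 2 1>; <2 0 0>; <2 1 0>; <2 1 1>; <2 2 0>; <2 2 1>}
PSO: 12 outcomes — {<0 0 0>; <0 0 1>; <0 1 0>; <0 1 1>; <0 2 0>; <0 2 1>; <2 0 0>; <2 0 1>; <2 1 0>; <2 1 1>; <2 2 0>; <2 2 1>}
target <0 0 0> ∈ {SC,TSO,PSO}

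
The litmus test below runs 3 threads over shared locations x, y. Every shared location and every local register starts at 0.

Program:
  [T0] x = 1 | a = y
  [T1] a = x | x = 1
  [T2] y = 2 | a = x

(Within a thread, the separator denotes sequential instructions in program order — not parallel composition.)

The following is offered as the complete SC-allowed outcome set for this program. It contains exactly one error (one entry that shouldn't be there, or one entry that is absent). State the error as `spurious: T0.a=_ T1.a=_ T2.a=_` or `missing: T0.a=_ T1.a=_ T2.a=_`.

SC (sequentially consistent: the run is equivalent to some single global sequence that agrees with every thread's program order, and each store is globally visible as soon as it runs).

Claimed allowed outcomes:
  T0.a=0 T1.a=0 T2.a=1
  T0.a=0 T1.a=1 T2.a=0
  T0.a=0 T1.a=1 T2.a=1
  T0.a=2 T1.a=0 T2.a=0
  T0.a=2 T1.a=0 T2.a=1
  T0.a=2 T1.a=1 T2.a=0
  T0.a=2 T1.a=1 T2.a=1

spurious: T0.a=0 T1.a=1 T2.a=0

outcome vector order: (T0.a,T1.a,T2.a)
under SC → 0/0/1, 0/1/1, 2/0/0, 2/0/1, 2/1/0, 2/1/1
claimed∖SC = {0/1/0}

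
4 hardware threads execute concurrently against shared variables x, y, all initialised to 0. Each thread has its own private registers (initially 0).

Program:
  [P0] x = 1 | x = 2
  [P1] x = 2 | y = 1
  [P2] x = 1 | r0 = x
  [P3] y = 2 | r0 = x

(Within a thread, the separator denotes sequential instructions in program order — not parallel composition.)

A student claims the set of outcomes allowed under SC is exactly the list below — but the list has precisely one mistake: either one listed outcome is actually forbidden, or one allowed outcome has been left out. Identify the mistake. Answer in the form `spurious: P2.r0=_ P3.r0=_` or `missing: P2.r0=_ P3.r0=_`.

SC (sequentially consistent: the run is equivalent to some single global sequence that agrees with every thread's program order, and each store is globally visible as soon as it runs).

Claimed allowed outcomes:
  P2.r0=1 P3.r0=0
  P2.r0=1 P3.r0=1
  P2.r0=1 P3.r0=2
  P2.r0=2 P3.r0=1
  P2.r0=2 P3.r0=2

missing: P2.r0=2 P3.r0=0

outcome vector order: (P2.r0,P3.r0)
[SC] allowed = {<1 0> <1 1> <1 2> <2 0> <2 1> <2 2>}
SC∖claimed = {<2 0>}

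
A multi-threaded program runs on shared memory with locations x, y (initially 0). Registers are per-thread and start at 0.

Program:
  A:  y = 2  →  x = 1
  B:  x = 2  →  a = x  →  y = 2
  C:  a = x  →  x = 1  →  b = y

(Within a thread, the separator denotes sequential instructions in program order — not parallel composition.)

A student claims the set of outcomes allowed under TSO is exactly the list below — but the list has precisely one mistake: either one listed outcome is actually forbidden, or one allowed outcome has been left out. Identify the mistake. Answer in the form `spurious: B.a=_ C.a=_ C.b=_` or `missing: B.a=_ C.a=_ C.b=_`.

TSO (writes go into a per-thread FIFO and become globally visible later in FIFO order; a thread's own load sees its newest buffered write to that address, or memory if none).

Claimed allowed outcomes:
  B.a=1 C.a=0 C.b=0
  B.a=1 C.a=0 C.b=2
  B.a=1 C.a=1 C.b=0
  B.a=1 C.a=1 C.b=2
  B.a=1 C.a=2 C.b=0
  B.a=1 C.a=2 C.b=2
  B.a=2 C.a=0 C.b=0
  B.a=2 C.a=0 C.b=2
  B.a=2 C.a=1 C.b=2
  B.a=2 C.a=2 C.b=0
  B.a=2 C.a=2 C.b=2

outcome vector order: (B.a,C.a,C.b)
[TSO] allowed = {(1,0,0), (1,0,2), (1,1,2), (1,2,0), (1,2,2), (2,0,0), (2,0,2), (2,1,2), (2,2,0), (2,2,2)}
claimed∖TSO = {(1,1,0)}

spurious: B.a=1 C.a=1 C.b=0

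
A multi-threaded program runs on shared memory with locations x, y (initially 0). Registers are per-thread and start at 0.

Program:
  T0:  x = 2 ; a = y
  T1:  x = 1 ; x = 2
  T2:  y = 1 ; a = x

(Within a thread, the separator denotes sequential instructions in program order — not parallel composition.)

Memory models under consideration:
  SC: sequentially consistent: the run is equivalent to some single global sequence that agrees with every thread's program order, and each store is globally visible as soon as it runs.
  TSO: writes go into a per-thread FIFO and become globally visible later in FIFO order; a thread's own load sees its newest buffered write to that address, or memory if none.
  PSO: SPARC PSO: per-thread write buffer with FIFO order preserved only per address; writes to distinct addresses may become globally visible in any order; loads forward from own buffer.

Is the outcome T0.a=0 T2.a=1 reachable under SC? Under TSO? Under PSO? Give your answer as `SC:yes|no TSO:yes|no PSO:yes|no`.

SC:yes TSO:yes PSO:yes

outcome vector order: (T0.a,T2.a)
under SC → 0/1, 0/2, 1/0, 1/1, 1/2
under TSO → 0/0, 0/1, 0/2, 1/0, 1/1, 1/2
under PSO → 0/0, 0/1, 0/2, 1/0, 1/1, 1/2
target 0/1 ∈ {SC,TSO,PSO}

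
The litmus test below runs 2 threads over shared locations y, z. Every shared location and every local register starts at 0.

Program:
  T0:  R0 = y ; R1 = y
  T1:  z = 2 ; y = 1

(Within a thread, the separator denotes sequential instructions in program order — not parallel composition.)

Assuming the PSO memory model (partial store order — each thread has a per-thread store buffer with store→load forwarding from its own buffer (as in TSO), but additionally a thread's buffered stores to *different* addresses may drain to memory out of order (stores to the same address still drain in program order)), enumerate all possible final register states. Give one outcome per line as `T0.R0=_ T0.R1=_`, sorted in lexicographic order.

outcome vector order: (T0.R0,T0.R1)
|PSO outcomes| = 3

T0.R0=0 T0.R1=0
T0.R0=0 T0.R1=1
T0.R0=1 T0.R1=1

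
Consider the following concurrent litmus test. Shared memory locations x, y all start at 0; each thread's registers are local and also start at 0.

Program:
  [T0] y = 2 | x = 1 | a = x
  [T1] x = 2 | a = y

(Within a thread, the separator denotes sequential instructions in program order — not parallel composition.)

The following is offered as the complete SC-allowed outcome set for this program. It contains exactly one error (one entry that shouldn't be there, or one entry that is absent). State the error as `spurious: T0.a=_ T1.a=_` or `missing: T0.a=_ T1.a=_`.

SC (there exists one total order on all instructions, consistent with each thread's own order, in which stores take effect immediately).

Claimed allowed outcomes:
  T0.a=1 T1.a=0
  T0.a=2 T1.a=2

missing: T0.a=1 T1.a=2

outcome vector order: (T0.a,T1.a)
under SC → 1/0; 1/2; 2/2
SC∖claimed = {1/2}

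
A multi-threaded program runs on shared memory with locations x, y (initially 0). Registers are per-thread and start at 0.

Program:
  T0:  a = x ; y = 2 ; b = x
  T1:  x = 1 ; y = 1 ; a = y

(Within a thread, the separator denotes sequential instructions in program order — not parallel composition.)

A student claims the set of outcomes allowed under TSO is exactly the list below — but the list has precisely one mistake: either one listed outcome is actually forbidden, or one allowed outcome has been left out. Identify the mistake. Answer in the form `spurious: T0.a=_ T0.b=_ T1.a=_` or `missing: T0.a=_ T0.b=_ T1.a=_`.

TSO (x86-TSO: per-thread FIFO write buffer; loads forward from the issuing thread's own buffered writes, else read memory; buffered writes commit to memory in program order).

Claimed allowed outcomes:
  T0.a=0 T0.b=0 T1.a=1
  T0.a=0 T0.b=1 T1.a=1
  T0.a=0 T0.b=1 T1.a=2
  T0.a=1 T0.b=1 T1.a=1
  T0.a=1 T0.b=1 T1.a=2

outcome vector order: (T0.a,T0.b,T1.a)
under TSO → (0,0,1) (0,0,2) (0,1,1) (0,1,2) (1,1,1) (1,1,2)
TSO∖claimed = {(0,0,2)}

missing: T0.a=0 T0.b=0 T1.a=2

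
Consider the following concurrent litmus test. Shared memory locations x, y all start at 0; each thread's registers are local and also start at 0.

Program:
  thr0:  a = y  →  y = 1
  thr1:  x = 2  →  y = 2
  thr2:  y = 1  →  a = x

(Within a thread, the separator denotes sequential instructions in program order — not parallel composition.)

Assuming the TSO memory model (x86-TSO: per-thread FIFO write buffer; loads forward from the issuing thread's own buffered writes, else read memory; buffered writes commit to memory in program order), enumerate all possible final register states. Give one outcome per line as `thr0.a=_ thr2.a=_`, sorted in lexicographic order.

outcome vector order: (thr0.a,thr2.a)
|TSO outcomes| = 6

thr0.a=0 thr2.a=0
thr0.a=0 thr2.a=2
thr0.a=1 thr2.a=0
thr0.a=1 thr2.a=2
thr0.a=2 thr2.a=0
thr0.a=2 thr2.a=2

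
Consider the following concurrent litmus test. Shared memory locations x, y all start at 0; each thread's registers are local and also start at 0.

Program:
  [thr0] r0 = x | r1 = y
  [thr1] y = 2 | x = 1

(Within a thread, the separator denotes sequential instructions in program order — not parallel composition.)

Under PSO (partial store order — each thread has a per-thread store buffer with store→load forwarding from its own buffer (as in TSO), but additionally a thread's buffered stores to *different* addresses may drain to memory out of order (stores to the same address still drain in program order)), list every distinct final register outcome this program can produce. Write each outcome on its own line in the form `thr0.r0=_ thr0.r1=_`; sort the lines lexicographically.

thr0.r0=0 thr0.r1=0
thr0.r0=0 thr0.r1=2
thr0.r0=1 thr0.r1=0
thr0.r0=1 thr0.r1=2

outcome vector order: (thr0.r0,thr0.r1)
|PSO outcomes| = 4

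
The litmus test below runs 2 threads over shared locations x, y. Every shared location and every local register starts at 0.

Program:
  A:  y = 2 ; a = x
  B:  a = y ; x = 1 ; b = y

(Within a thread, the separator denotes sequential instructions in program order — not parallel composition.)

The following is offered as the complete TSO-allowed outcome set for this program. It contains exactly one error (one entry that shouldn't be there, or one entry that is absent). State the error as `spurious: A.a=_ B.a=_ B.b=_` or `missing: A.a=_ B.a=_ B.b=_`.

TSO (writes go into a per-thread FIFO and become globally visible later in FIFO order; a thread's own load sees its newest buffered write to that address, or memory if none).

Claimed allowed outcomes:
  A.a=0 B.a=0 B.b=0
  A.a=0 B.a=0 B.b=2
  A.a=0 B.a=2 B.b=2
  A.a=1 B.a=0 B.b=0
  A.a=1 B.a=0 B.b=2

outcome vector order: (A.a,B.a,B.b)
under TSO → 000, 002, 022, 100, 102, 122
TSO∖claimed = {122}

missing: A.a=1 B.a=2 B.b=2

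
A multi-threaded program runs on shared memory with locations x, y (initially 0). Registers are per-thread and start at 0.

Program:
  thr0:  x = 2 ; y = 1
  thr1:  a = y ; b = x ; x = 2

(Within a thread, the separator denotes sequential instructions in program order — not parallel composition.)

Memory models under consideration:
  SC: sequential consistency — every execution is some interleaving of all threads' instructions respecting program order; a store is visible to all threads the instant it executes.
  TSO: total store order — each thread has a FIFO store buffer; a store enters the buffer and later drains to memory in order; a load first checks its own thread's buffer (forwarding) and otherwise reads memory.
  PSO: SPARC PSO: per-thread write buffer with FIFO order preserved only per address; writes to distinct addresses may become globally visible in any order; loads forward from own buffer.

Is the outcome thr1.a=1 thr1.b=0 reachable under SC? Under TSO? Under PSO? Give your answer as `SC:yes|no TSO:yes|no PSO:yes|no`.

SC:no TSO:no PSO:yes

outcome vector order: (thr1.a,thr1.b)
SC (3): 0/0; 0/2; 1/2
TSO (3): 0/0; 0/2; 1/2
PSO (4): 0/0; 0/2; 1/0; 1/2
target 1/0 ∈ {PSO}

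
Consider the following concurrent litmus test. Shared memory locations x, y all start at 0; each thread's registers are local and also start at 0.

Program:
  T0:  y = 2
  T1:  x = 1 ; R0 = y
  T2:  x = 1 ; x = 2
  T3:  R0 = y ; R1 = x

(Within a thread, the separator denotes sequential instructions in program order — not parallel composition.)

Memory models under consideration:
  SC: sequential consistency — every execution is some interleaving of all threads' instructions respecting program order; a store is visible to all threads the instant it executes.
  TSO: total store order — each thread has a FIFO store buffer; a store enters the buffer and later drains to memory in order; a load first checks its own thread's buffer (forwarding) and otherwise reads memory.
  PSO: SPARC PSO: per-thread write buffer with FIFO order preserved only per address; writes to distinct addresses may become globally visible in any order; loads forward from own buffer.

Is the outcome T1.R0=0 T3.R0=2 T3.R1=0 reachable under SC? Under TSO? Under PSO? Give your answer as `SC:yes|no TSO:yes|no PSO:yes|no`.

SC:no TSO:yes PSO:yes

outcome vector order: (T1.R0,T3.R0,T3.R1)
under SC → 0/0/0; 0/0/1; 0/0/2; 0/2/1; 0/2/2; 2/0/0; 2/0/1; 2/0/2; 2/2/0; 2/2/1; 2/2/2
under TSO → 0/0/0; 0/0/1; 0/0/2; 0/2/0; 0/2/1; 0/2/2; 2/0/0; 2/0/1; 2/0/2; 2/2/0; 2/2/1; 2/2/2
under PSO → 0/0/0; 0/0/1; 0/0/2; 0/2/0; 0/2/1; 0/2/2; 2/0/0; 2/0/1; 2/0/2; 2/2/0; 2/2/1; 2/2/2
target 0/2/0 ∈ {TSO,PSO}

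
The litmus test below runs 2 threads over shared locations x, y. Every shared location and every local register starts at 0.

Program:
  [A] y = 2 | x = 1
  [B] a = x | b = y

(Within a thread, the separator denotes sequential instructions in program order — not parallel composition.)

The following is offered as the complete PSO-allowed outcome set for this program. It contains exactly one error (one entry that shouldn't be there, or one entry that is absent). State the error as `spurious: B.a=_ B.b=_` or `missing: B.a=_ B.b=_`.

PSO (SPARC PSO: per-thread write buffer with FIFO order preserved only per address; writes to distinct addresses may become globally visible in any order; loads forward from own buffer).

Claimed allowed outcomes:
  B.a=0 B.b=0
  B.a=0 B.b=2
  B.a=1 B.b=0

missing: B.a=1 B.b=2

outcome vector order: (B.a,B.b)
[PSO] allowed = {(0,0) (0,2) (1,0) (1,2)}
PSO∖claimed = {(1,2)}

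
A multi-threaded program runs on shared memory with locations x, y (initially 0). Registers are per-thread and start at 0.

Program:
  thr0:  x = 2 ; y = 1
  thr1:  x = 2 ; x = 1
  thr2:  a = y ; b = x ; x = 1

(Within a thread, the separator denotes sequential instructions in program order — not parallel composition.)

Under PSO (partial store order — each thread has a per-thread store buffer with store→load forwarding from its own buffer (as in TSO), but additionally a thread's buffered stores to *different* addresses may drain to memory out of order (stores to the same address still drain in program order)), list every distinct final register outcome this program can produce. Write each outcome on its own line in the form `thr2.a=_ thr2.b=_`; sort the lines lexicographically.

outcome vector order: (thr2.a,thr2.b)
|PSO outcomes| = 6

thr2.a=0 thr2.b=0
thr2.a=0 thr2.b=1
thr2.a=0 thr2.b=2
thr2.a=1 thr2.b=0
thr2.a=1 thr2.b=1
thr2.a=1 thr2.b=2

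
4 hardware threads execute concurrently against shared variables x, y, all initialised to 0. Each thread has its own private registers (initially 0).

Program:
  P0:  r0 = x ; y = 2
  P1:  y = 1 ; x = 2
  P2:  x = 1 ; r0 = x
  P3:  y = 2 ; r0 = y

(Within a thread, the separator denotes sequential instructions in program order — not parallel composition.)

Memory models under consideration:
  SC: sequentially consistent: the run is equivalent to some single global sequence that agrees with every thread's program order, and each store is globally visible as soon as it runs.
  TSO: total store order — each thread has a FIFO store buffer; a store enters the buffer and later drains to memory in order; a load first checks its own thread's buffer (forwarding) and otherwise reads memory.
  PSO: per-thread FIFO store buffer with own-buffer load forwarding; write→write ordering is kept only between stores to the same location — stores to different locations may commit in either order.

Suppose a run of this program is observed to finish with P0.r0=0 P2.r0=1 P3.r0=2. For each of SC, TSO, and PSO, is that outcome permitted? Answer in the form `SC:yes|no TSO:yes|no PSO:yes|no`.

outcome vector order: (P0.r0,P2.r0,P3.r0)
under SC → (0,1,1), (0,1,2), (0,2,1), (0,2,2), (1,1,1), (1,1,2), (1,2,1), (1,2,2), (2,1,1), (2,1,2), (2,2,1), (2,2,2)
under TSO → (0,1,1), (0,1,2), (0,2,1), (0,2,2), (1,1,1), (1,1,2), (1,2,1), (1,2,2), (2,1,1), (2,1,2), (2,2,1), (2,2,2)
under PSO → (0,1,1), (0,1,2), (0,2,1), (0,2,2), (1,1,1), (1,1,2), (1,2,1), (1,2,2), (2,1,1), (2,1,2), (2,2,1), (2,2,2)
target (0,1,2) ∈ {SC,TSO,PSO}

SC:yes TSO:yes PSO:yes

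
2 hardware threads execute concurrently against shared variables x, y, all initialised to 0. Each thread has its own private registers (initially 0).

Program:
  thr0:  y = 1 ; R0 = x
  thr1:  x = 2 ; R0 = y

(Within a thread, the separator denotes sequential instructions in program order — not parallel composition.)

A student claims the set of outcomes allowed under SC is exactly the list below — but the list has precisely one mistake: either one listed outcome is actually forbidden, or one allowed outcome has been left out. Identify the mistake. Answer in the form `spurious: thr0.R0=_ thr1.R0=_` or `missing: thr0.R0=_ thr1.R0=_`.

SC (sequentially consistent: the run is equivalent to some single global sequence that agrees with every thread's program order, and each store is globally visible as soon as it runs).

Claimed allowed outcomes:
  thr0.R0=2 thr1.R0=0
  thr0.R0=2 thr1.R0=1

outcome vector order: (thr0.R0,thr1.R0)
SC: 3 outcomes — {<0 1>, <2 0>, <2 1>}
SC∖claimed = {<0 1>}

missing: thr0.R0=0 thr1.R0=1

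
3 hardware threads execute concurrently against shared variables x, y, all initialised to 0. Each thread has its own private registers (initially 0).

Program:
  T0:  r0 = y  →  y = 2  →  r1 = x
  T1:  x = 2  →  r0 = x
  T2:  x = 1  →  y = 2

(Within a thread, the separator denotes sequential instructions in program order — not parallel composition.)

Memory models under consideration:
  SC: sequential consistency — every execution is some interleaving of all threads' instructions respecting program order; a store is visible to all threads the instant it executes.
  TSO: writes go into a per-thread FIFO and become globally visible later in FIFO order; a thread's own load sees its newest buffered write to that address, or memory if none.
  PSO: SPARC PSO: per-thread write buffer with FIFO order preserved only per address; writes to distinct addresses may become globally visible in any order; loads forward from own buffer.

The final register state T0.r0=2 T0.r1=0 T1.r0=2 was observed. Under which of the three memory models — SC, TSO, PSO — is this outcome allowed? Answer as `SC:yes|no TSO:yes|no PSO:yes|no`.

SC:no TSO:no PSO:yes

outcome vector order: (T0.r0,T0.r1,T1.r0)
under SC → 001, 002, 011, 012, 021, 022, 211, 212, 222
under TSO → 001, 002, 011, 012, 021, 022, 211, 212, 222
under PSO → 001, 002, 011, 012, 021, 022, 201, 202, 211, 212, 221, 222
target 202 ∈ {PSO}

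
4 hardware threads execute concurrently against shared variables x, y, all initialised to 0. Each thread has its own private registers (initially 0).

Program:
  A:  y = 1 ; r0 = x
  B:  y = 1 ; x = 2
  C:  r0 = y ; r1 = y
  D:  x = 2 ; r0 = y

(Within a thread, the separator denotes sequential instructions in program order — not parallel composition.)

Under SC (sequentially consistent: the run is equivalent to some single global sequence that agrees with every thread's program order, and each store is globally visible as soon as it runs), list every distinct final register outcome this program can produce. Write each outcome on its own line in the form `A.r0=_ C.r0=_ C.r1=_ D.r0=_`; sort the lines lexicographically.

A.r0=0 C.r0=0 C.r1=0 D.r0=1
A.r0=0 C.r0=0 C.r1=1 D.r0=1
A.r0=0 C.r0=1 C.r1=1 D.r0=1
A.r0=2 C.r0=0 C.r1=0 D.r0=0
A.r0=2 C.r0=0 C.r1=0 D.r0=1
A.r0=2 C.r0=0 C.r1=1 D.r0=0
A.r0=2 C.r0=0 C.r1=1 D.r0=1
A.r0=2 C.r0=1 C.r1=1 D.r0=0
A.r0=2 C.r0=1 C.r1=1 D.r0=1

outcome vector order: (A.r0,C.r0,C.r1,D.r0)
|SC outcomes| = 9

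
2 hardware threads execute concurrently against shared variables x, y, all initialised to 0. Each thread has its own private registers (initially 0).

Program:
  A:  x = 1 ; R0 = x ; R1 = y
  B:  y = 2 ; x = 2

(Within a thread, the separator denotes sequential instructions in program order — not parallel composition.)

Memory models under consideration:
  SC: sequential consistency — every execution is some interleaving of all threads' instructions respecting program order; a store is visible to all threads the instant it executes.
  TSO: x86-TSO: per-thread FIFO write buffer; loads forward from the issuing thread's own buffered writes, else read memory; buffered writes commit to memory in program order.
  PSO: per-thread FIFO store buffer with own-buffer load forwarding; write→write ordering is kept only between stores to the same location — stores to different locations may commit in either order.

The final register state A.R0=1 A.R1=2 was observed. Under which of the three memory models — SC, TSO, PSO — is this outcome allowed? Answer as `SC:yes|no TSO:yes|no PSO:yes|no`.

SC:yes TSO:yes PSO:yes

outcome vector order: (A.R0,A.R1)
SC (3): <1 0>, <1 2>, <2 2>
TSO (3): <1 0>, <1 2>, <2 2>
PSO (4): <1 0>, <1 2>, <2 0>, <2 2>
target <1 2> ∈ {SC,TSO,PSO}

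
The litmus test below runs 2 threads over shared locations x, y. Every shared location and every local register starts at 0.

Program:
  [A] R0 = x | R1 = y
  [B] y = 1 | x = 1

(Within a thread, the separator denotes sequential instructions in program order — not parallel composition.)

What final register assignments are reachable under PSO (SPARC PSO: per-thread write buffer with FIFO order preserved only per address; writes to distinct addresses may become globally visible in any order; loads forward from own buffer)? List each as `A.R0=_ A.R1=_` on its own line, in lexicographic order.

outcome vector order: (A.R0,A.R1)
|PSO outcomes| = 4

A.R0=0 A.R1=0
A.R0=0 A.R1=1
A.R0=1 A.R1=0
A.R0=1 A.R1=1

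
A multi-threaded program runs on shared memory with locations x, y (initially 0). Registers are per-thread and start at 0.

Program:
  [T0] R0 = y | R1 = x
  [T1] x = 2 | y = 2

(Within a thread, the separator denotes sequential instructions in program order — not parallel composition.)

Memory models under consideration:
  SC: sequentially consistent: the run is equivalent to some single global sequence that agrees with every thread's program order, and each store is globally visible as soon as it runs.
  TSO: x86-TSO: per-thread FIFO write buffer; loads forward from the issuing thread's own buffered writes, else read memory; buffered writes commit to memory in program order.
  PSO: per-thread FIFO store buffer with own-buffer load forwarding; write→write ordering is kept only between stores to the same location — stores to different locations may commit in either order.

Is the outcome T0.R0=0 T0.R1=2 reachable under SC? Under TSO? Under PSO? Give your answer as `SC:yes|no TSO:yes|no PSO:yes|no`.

outcome vector order: (T0.R0,T0.R1)
SC (3): <0 0> <0 2> <2 2>
TSO (3): <0 0> <0 2> <2 2>
PSO (4): <0 0> <0 2> <2 0> <2 2>
target <0 2> ∈ {SC,TSO,PSO}

SC:yes TSO:yes PSO:yes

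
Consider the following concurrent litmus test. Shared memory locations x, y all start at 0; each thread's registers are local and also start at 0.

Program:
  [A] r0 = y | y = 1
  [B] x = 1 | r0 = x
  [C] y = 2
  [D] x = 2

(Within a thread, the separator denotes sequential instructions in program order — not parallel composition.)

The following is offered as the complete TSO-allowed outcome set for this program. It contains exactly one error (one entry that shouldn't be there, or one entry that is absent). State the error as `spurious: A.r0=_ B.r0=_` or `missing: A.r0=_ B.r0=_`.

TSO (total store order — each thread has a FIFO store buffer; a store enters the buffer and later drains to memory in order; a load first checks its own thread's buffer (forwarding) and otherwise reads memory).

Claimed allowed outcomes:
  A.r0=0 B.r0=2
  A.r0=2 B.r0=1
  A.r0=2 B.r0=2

outcome vector order: (A.r0,B.r0)
[TSO] allowed = {0/1 0/2 2/1 2/2}
TSO∖claimed = {0/1}

missing: A.r0=0 B.r0=1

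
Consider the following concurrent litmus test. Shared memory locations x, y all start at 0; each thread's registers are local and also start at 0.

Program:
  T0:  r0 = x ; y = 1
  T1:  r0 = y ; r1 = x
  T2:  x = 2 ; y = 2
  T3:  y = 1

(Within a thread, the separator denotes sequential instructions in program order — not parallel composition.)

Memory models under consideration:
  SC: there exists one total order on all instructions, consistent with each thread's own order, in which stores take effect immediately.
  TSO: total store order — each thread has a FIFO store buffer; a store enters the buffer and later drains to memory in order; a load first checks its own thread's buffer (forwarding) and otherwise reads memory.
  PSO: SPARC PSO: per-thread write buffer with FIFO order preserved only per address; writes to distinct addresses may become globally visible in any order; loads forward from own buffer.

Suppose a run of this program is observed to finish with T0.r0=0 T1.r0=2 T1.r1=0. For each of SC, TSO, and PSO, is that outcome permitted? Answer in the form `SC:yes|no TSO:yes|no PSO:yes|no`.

outcome vector order: (T0.r0,T1.r0,T1.r1)
under SC → (0,0,0); (0,0,2); (0,1,0); (0,1,2); (0,2,2); (2,0,0); (2,0,2); (2,1,0); (2,1,2); (2,2,2)
under TSO → (0,0,0); (0,0,2); (0,1,0); (0,1,2); (0,2,2); (2,0,0); (2,0,2); (2,1,0); (2,1,2); (2,2,2)
under PSO → (0,0,0); (0,0,2); (0,1,0); (0,1,2); (0,2,0); (0,2,2); (2,0,0); (2,0,2); (2,1,0); (2,1,2); (2,2,0); (2,2,2)
target (0,2,0) ∈ {PSO}

SC:no TSO:no PSO:yes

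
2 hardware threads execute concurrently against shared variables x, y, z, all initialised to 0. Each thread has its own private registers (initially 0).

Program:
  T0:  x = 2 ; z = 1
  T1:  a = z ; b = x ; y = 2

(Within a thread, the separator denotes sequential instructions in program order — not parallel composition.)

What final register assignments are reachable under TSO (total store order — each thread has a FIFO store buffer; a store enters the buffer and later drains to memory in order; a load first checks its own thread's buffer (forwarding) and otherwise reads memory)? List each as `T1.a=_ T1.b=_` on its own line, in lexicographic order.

outcome vector order: (T1.a,T1.b)
|TSO outcomes| = 3

T1.a=0 T1.b=0
T1.a=0 T1.b=2
T1.a=1 T1.b=2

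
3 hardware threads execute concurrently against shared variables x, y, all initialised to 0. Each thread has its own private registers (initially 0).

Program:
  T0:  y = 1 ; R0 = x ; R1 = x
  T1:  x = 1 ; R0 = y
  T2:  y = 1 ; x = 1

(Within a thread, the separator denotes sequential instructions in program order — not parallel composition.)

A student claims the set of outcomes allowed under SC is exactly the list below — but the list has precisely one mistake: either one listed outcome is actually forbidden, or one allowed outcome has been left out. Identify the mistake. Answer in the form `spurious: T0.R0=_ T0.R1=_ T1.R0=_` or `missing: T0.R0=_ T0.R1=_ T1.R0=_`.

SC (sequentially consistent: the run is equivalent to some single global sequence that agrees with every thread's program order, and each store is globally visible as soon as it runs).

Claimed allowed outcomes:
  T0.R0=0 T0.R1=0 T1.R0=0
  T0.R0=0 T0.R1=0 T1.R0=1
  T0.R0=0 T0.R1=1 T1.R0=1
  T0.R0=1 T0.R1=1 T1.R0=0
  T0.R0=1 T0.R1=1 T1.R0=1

spurious: T0.R0=0 T0.R1=0 T1.R0=0

outcome vector order: (T0.R0,T0.R1,T1.R0)
SC: 4 outcomes — {<0 0 1>, <0 1 1>, <1 1 0>, <1 1 1>}
claimed∖SC = {<0 0 0>}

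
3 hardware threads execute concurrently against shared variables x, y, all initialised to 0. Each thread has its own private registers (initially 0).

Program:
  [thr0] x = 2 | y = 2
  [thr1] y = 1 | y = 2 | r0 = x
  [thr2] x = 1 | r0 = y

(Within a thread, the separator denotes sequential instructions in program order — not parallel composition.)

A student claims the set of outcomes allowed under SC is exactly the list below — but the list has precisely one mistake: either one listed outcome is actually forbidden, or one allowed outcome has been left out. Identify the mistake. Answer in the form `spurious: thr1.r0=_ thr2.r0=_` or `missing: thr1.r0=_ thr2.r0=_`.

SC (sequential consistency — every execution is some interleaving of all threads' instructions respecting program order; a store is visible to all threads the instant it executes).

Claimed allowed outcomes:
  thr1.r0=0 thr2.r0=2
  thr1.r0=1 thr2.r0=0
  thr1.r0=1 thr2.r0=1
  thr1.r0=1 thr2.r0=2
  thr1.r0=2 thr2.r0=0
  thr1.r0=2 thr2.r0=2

outcome vector order: (thr1.r0,thr2.r0)
SC: 7 outcomes — {0/2; 1/0; 1/1; 1/2; 2/0; 2/1; 2/2}
SC∖claimed = {2/1}

missing: thr1.r0=2 thr2.r0=1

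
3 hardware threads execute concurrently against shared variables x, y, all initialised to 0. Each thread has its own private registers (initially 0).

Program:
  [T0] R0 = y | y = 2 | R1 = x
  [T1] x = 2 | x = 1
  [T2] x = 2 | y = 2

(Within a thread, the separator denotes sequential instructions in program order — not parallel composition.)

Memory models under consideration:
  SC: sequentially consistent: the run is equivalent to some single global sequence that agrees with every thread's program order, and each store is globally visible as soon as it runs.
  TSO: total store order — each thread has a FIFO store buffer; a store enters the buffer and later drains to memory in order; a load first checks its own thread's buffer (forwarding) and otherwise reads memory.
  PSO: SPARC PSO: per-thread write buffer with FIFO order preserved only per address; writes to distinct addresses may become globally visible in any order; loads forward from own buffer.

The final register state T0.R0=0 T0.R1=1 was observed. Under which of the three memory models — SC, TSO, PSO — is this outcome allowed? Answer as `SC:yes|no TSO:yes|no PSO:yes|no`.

outcome vector order: (T0.R0,T0.R1)
under SC → 0/0 0/1 0/2 2/1 2/2
under TSO → 0/0 0/1 0/2 2/1 2/2
under PSO → 0/0 0/1 0/2 2/0 2/1 2/2
target 0/1 ∈ {SC,TSO,PSO}

SC:yes TSO:yes PSO:yes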